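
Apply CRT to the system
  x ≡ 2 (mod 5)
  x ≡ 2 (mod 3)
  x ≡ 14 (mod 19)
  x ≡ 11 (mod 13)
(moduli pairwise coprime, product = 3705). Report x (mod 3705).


Product of moduli M = 5 · 3 · 19 · 13 = 3705.
Merge one congruence at a time:
  Start: x ≡ 2 (mod 5).
  Combine with x ≡ 2 (mod 3); new modulus lcm = 15.
    Write x = 2 + 5·t and substitute into x ≡ 2 (mod 3): 5·t ≡ 2 − 2 = 0 (mod 3).
    Reduce coefficients mod 3: 2·t ≡ 0 (mod 3).
    The inverse of 2 mod 3 is 2 (since 2·2 = 4 = 1·3 + 1), so t ≡ 2·0 = 0 ≡ 0 (mod 3).
    Then x = 2 + 5·0 = 2, valid modulo lcm(5, 3) = 15: x ≡ 2 (mod 15).
  Combine with x ≡ 14 (mod 19); new modulus lcm = 285.
    Write x = 2 + 15·t and substitute into x ≡ 14 (mod 19): 15·t ≡ 14 − 2 = 12 (mod 19).
    The inverse of 15 mod 19 is 14 (since 15·14 = 210 = 11·19 + 1), so t ≡ 14·12 = 168 ≡ 16 (mod 19).
    Then x = 2 + 15·16 = 242, valid modulo lcm(15, 19) = 285: x ≡ 242 (mod 285).
  Combine with x ≡ 11 (mod 13); new modulus lcm = 3705.
    Write x = 242 + 285·t and substitute into x ≡ 11 (mod 13): 285·t ≡ 11 − 242 = -231 (mod 13).
    Reduce coefficients mod 13: 12·t ≡ 3 (mod 13).
    The inverse of 12 mod 13 is 12 (since 12·12 = 144 = 11·13 + 1), so t ≡ 12·3 = 36 ≡ 10 (mod 13).
    Then x = 242 + 285·10 = 3092, valid modulo lcm(285, 13) = 3705: x ≡ 3092 (mod 3705).
Verify against each original: 3092 mod 5 = 2, 3092 mod 3 = 2, 3092 mod 19 = 14, 3092 mod 13 = 11.

x ≡ 3092 (mod 3705).


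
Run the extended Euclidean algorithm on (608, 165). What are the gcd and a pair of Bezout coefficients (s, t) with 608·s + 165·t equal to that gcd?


Euclidean algorithm on (608, 165) — divide until remainder is 0:
  608 = 3 · 165 + 113
  165 = 1 · 113 + 52
  113 = 2 · 52 + 9
  52 = 5 · 9 + 7
  9 = 1 · 7 + 2
  7 = 3 · 2 + 1
  2 = 2 · 1 + 0
gcd(608, 165) = 1.
Track Bezout coefficients alongside the remainders: start with r₀ = 608 = a·1 + b·0 (s = 1, t = 0) and r₁ = 165 = a·0 + b·1 (s = 0, t = 1); each new remainder r_{k+1} = r_{k-1} − q_k·r_k inherits s_{k+1} = s_{k-1} − q_k·s_k, t_{k+1} = t_{k-1} − q_k·t_k, so r_k = a·s_k + b·t_k at every step:
  q = 3: r = 113, s = 1 − 3·0 = 1, t = 0 − 3·1 = -3  (check: 608·1 + 165·(-3) = 113)
  q = 1: r = 52, s = 0 − 1·1 = -1, t = 1 − 1·(-3) = 4  (check: 608·(-1) + 165·4 = 52)
  q = 2: r = 9, s = 1 − 2·(-1) = 3, t = -3 − 2·4 = -11  (check: 608·3 + 165·(-11) = 9)
  q = 5: r = 7, s = -1 − 5·3 = -16, t = 4 − 5·(-11) = 59  (check: 608·(-16) + 165·59 = 7)
  q = 1: r = 2, s = 3 − 1·(-16) = 19, t = -11 − 1·59 = -70  (check: 608·19 + 165·(-70) = 2)
  q = 3: r = 1, s = -16 − 3·19 = -73, t = 59 − 3·(-70) = 269  (check: 608·(-73) + 165·269 = 1)
The row with r = 1 (the gcd) gives the Bezout coefficients s = -73, t = 269.
Result: 608 · (-73) + 165 · (269) = 1.

gcd(608, 165) = 1; s = -73, t = 269 (check: 608·(-73) + 165·269 = 1).


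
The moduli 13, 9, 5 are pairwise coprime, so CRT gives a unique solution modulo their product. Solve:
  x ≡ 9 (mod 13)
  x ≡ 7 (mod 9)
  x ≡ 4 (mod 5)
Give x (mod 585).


Moduli 13, 9, 5 are pairwise coprime; by CRT there is a unique solution modulo M = 13 · 9 · 5 = 585.
Solve pairwise, accumulating the modulus:
  Start with x ≡ 9 (mod 13).
  Combine with x ≡ 7 (mod 9): since gcd(13, 9) = 1, we get a unique residue mod 117.
    Write x = 9 + 13·t and substitute into x ≡ 7 (mod 9): 13·t ≡ 7 − 9 = -2 (mod 9).
    Reduce coefficients mod 9: 4·t ≡ 7 (mod 9).
    The inverse of 4 mod 9 is 7 (since 4·7 = 28 = 3·9 + 1), so t ≡ 7·7 = 49 ≡ 4 (mod 9).
    Then x = 9 + 13·4 = 61, valid modulo lcm(13, 9) = 117: x ≡ 61 (mod 117).
  Combine with x ≡ 4 (mod 5): since gcd(117, 5) = 1, we get a unique residue mod 585.
    Write x = 61 + 117·t and substitute into x ≡ 4 (mod 5): 117·t ≡ 4 − 61 = -57 (mod 5).
    Reduce coefficients mod 5: 2·t ≡ 3 (mod 5).
    The inverse of 2 mod 5 is 3 (since 2·3 = 6 = 1·5 + 1), so t ≡ 3·3 = 9 ≡ 4 (mod 5).
    Then x = 61 + 117·4 = 529, valid modulo lcm(117, 5) = 585: x ≡ 529 (mod 585).
Verify: 529 mod 13 = 9 ✓, 529 mod 9 = 7 ✓, 529 mod 5 = 4 ✓.

x ≡ 529 (mod 585).


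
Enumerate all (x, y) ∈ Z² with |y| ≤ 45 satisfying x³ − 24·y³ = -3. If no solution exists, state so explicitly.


The equation is x³ - 24y³ = -3. For fixed y, x³ = 24·y³ − 3, so a solution requires the RHS to be a perfect cube.
Strategy: iterate y from -45 to 45, compute RHS = 24·y³ − 3, and check whether it is a (positive or negative) perfect cube.
Check small values of y:
  y = 0: RHS = -3 is not a perfect cube.
  y = 1: RHS = 21 is not a perfect cube.
  y = -1: RHS = -27 = (-3)³ ⇒ x = -3 works.
  y = 2: RHS = 189 is not a perfect cube.
  y = -2: RHS = -195 is not a perfect cube.
  y = 3: RHS = 645 is not a perfect cube.
  y = -3: RHS = -651 is not a perfect cube.
Continuing the search up to |y| = 45 finds no further solutions beyond those listed.
Collected solutions: (-3, -1).

Solutions (with |y| ≤ 45): (-3, -1).


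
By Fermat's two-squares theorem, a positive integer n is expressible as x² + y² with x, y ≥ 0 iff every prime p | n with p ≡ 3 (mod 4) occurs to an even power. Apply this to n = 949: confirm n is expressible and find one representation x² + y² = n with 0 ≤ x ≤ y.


Step 1: Factor n = 949 = 13 · 73.
Step 2: Check the mod-4 condition on each prime factor: 13 ≡ 1 (mod 4), exponent 1; 73 ≡ 1 (mod 4), exponent 1.
All primes ≡ 3 (mod 4) appear to even exponent (or don't appear), so by the two-squares theorem n IS expressible as a sum of two squares.
Step 3: Build a representation. Here n = 13 · 73 is a product of primes ≡ 1 (mod 4). Each prime p ≡ 1 (mod 4) is itself a sum of two squares; find a² by testing p − a² for a perfect square:
  13: 13 − 1² = 12, 13 − 2² = 9 = 3² ⇒ 13 = 2² + 3².
  73: 73 − 1² = 72, 73 − 2² = 69, 73 − 3² = 64 = 8² ⇒ 73 = 3² + 8².
  Combine using the Brahmagupta–Fibonacci identity (a² + b²)(c² + d²) = (ac − bd)² + (ad + bc)² = (ac + bd)² + (ad − bc)²:
  13 · 73 = 949: from (2² + 3²)(3² + 8²), take (2·3 − 3·8, 2·8 + 3·3) = (6 − 24, 16 + 9) = (-18, 25); dropping signs (only squares matter) gives (18, 25); check 18² + 25² = 324 + 625 = 949 ✓.
Step 4: Order so x ≤ y and verify: 18² + 25² = 324 + 625 = 949 = n. ✓

n = 949 = 18² + 25² (one valid representation with x ≤ y).


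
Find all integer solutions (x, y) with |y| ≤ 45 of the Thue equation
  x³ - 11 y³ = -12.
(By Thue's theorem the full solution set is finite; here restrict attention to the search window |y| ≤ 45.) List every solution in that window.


The equation is x³ - 11y³ = -12. For fixed y, x³ = 11·y³ − 12, so a solution requires the RHS to be a perfect cube.
Strategy: iterate y from -45 to 45, compute RHS = 11·y³ − 12, and check whether it is a (positive or negative) perfect cube.
Check small values of y:
  y = 0: RHS = -12 is not a perfect cube.
  y = 1: RHS = -1 = (-1)³ ⇒ x = -1 works.
  y = -1: RHS = -23 is not a perfect cube.
  y = 2: RHS = 76 is not a perfect cube.
  y = -2: RHS = -100 is not a perfect cube.
  y = 3: RHS = 285 is not a perfect cube.
  y = -3: RHS = -309 is not a perfect cube.
Continuing the search up to |y| = 45 finds no further solutions beyond those listed.
Collected solutions: (-1, 1).

Solutions (with |y| ≤ 45): (-1, 1).


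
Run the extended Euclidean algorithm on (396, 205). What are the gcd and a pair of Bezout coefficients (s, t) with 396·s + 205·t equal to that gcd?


Euclidean algorithm on (396, 205) — divide until remainder is 0:
  396 = 1 · 205 + 191
  205 = 1 · 191 + 14
  191 = 13 · 14 + 9
  14 = 1 · 9 + 5
  9 = 1 · 5 + 4
  5 = 1 · 4 + 1
  4 = 4 · 1 + 0
gcd(396, 205) = 1.
Track Bezout coefficients alongside the remainders: start with r₀ = 396 = a·1 + b·0 (s = 1, t = 0) and r₁ = 205 = a·0 + b·1 (s = 0, t = 1); each new remainder r_{k+1} = r_{k-1} − q_k·r_k inherits s_{k+1} = s_{k-1} − q_k·s_k, t_{k+1} = t_{k-1} − q_k·t_k, so r_k = a·s_k + b·t_k at every step:
  q = 1: r = 191, s = 1 − 1·0 = 1, t = 0 − 1·1 = -1  (check: 396·1 + 205·(-1) = 191)
  q = 1: r = 14, s = 0 − 1·1 = -1, t = 1 − 1·(-1) = 2  (check: 396·(-1) + 205·2 = 14)
  q = 13: r = 9, s = 1 − 13·(-1) = 14, t = -1 − 13·2 = -27  (check: 396·14 + 205·(-27) = 9)
  q = 1: r = 5, s = -1 − 1·14 = -15, t = 2 − 1·(-27) = 29  (check: 396·(-15) + 205·29 = 5)
  q = 1: r = 4, s = 14 − 1·(-15) = 29, t = -27 − 1·29 = -56  (check: 396·29 + 205·(-56) = 4)
  q = 1: r = 1, s = -15 − 1·29 = -44, t = 29 − 1·(-56) = 85  (check: 396·(-44) + 205·85 = 1)
The row with r = 1 (the gcd) gives the Bezout coefficients s = -44, t = 85.
Result: 396 · (-44) + 205 · (85) = 1.

gcd(396, 205) = 1; s = -44, t = 85 (check: 396·(-44) + 205·85 = 1).


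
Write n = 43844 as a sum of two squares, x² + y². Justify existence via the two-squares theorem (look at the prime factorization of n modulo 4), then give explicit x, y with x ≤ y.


Step 1: Factor n = 43844 = 2^2 · 97 · 113.
Step 2: Check the mod-4 condition on each prime factor: 2 = 2 (special); 97 ≡ 1 (mod 4), exponent 1; 113 ≡ 1 (mod 4), exponent 1.
All primes ≡ 3 (mod 4) appear to even exponent (or don't appear), so by the two-squares theorem n IS expressible as a sum of two squares.
Step 3: Build a representation. Group n = k² · m with k = 2 and m = 97 · 113 = 10961 (a product of primes ≡ 1 (mod 4)); a representation of m scales to one of n via (k·x)² + (k·y)² = k²(x² + y²). Each prime p ≡ 1 (mod 4) is itself a sum of two squares; find a² by testing p − a² for a perfect square:
  97: 97 − 1² = 96, 97 − 2² = 93, 97 − 3² = 88, 97 − 4² = 81 = 9² ⇒ 97 = 4² + 9².
  113: 113 − 1² = 112, 113 − 2² = 109, 113 − 3² = 104, 113 − 4² = 97, 113 − 5² = 88, 113 − 6² = 77, 113 − 7² = 64 = 8² ⇒ 113 = 7² + 8².
  Combine using the Brahmagupta–Fibonacci identity (a² + b²)(c² + d²) = (ac − bd)² + (ad + bc)² = (ac + bd)² + (ad − bc)²:
  97 · 113 = 10961: from (4² + 9²)(7² + 8²), take (4·7 − 9·8, 4·8 + 9·7) = (28 − 72, 32 + 63) = (-44, 95); dropping signs (only squares matter) gives (44, 95); check 44² + 95² = 1936 + 9025 = 10961 ✓.
  Scale by k = 2: (2·44, 2·95) = (88, 190).
Step 4: Order so x ≤ y and verify: 88² + 190² = 7744 + 36100 = 43844 = n. ✓

n = 43844 = 88² + 190² (one valid representation with x ≤ y).


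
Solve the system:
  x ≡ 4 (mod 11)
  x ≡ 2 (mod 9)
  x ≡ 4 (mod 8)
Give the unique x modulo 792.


Moduli 11, 9, 8 are pairwise coprime; by CRT there is a unique solution modulo M = 11 · 9 · 8 = 792.
Solve pairwise, accumulating the modulus:
  Start with x ≡ 4 (mod 11).
  Combine with x ≡ 2 (mod 9): since gcd(11, 9) = 1, we get a unique residue mod 99.
    Write x = 4 + 11·t and substitute into x ≡ 2 (mod 9): 11·t ≡ 2 − 4 = -2 (mod 9).
    Reduce coefficients mod 9: 2·t ≡ 7 (mod 9).
    The inverse of 2 mod 9 is 5 (since 2·5 = 10 = 1·9 + 1), so t ≡ 5·7 = 35 ≡ 8 (mod 9).
    Then x = 4 + 11·8 = 92, valid modulo lcm(11, 9) = 99: x ≡ 92 (mod 99).
  Combine with x ≡ 4 (mod 8): since gcd(99, 8) = 1, we get a unique residue mod 792.
    Write x = 92 + 99·t and substitute into x ≡ 4 (mod 8): 99·t ≡ 4 − 92 = -88 (mod 8).
    Reduce coefficients mod 8: 3·t ≡ 0 (mod 8).
    The inverse of 3 mod 8 is 3 (since 3·3 = 9 = 1·8 + 1), so t ≡ 3·0 = 0 ≡ 0 (mod 8).
    Then x = 92 + 99·0 = 92, valid modulo lcm(99, 8) = 792: x ≡ 92 (mod 792).
Verify: 92 mod 11 = 4 ✓, 92 mod 9 = 2 ✓, 92 mod 8 = 4 ✓.

x ≡ 92 (mod 792).


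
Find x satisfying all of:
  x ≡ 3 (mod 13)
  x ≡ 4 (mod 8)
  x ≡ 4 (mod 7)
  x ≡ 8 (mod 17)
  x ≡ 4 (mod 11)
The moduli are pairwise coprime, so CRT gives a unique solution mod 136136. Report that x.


Product of moduli M = 13 · 8 · 7 · 17 · 11 = 136136.
Merge one congruence at a time:
  Start: x ≡ 3 (mod 13).
  Combine with x ≡ 4 (mod 8); new modulus lcm = 104.
    Write x = 3 + 13·t and substitute into x ≡ 4 (mod 8): 13·t ≡ 4 − 3 = 1 (mod 8).
    Reduce coefficients mod 8: 5·t ≡ 1 (mod 8).
    The inverse of 5 mod 8 is 5 (since 5·5 = 25 = 3·8 + 1), so t ≡ 5·1 = 5 ≡ 5 (mod 8).
    Then x = 3 + 13·5 = 68, valid modulo lcm(13, 8) = 104: x ≡ 68 (mod 104).
  Combine with x ≡ 4 (mod 7); new modulus lcm = 728.
    Write x = 68 + 104·t and substitute into x ≡ 4 (mod 7): 104·t ≡ 4 − 68 = -64 (mod 7).
    Reduce coefficients mod 7: 6·t ≡ 6 (mod 7).
    The inverse of 6 mod 7 is 6 (since 6·6 = 36 = 5·7 + 1), so t ≡ 6·6 = 36 ≡ 1 (mod 7).
    Then x = 68 + 104·1 = 172, valid modulo lcm(104, 7) = 728: x ≡ 172 (mod 728).
  Combine with x ≡ 8 (mod 17); new modulus lcm = 12376.
    Write x = 172 + 728·t and substitute into x ≡ 8 (mod 17): 728·t ≡ 8 − 172 = -164 (mod 17).
    Reduce coefficients mod 17: 14·t ≡ 6 (mod 17).
    The inverse of 14 mod 17 is 11 (since 14·11 = 154 = 9·17 + 1), so t ≡ 11·6 = 66 ≡ 15 (mod 17).
    Then x = 172 + 728·15 = 11092, valid modulo lcm(728, 17) = 12376: x ≡ 11092 (mod 12376).
  Combine with x ≡ 4 (mod 11); new modulus lcm = 136136.
    Write x = 11092 + 12376·t and substitute into x ≡ 4 (mod 11): 12376·t ≡ 4 − 11092 = -11088 (mod 11).
    Reduce coefficients mod 11: 1·t ≡ 0 (mod 11).
    So t ≡ 0 (mod 11).
    Then x = 11092 + 12376·0 = 11092, valid modulo lcm(12376, 11) = 136136: x ≡ 11092 (mod 136136).
Verify against each original: 11092 mod 13 = 3, 11092 mod 8 = 4, 11092 mod 7 = 4, 11092 mod 17 = 8, 11092 mod 11 = 4.

x ≡ 11092 (mod 136136).


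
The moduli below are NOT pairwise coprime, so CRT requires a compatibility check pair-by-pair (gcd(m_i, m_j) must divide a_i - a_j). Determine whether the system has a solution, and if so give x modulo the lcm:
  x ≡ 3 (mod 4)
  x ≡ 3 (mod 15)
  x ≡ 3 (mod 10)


Moduli 4, 15, 10 are not pairwise coprime, so CRT works modulo lcm(m_i) when all pairwise compatibility conditions hold.
Pairwise compatibility: gcd(m_i, m_j) must divide a_i - a_j for every pair.
Merge one congruence at a time:
  Start: x ≡ 3 (mod 4).
  Combine with x ≡ 3 (mod 15): gcd(4, 15) = 1; 3 - 3 = 0, which IS divisible by 1, so compatible.
    Write x = 3 + 4·t and substitute into x ≡ 3 (mod 15): 4·t ≡ 3 − 3 = 0 (mod 15).
    The inverse of 4 mod 15 is 4 (since 4·4 = 16 = 1·15 + 1), so t ≡ 4·0 = 0 ≡ 0 (mod 15).
    Then x = 3 + 4·0 = 3, valid modulo lcm(4, 15) = 60: x ≡ 3 (mod 60).
  Combine with x ≡ 3 (mod 10): gcd(60, 10) = 10; 3 - 3 = 0, which IS divisible by 10, so compatible.
    Write x = 3 + 60·t and substitute into x ≡ 3 (mod 10): 60·t ≡ 3 − 3 = 0 (mod 10).
    Divide the congruence (and modulus) by g = 10: 6·t ≡ 0 (mod 1).
    Modulo 1 every t works; take t = 0.
    Then x = 3 + 60·0 = 3, valid modulo lcm(60, 10) = 60: x ≡ 3 (mod 60).
Verify: 3 mod 4 = 3, 3 mod 15 = 3, 3 mod 10 = 3.

x ≡ 3 (mod 60).


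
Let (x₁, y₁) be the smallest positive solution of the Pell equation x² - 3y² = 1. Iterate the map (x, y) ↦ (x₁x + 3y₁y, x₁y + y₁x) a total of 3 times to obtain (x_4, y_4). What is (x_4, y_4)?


Step 1: Find the fundamental solution (x₁, y₁) of x² - 3y² = 1.
  Expand √3 as a continued fraction. a₀ = ⌊√3⌋ = 1; iterate m_{k+1} = d_k·a_k − m_k, d_{k+1} = (3 − m_{k+1}²)/d_k, a_{k+1} = ⌊(a₀ + m_{k+1})/d_{k+1}⌋ (starting m₀ = 0, d₀ = 1), with convergents p_k = a_k·p_{k-1} + p_{k-2}, q_k = a_k·q_{k-1} + q_{k-2} (p₋₁ = 1, q₋₁ = 0):
  k = 0: a₀ = 1; p₀/q₀ = 1/1; p₀² − 3·q₀² = 1 − 3 = -2.
  k = 1: m = 1, d = 2, a = ⌊(1 + 1)/2⌋ = 1; p/q = (1·1 + 1)/(1·1 + 0) = 2/1; p² − 3·q² = 4 − 3 = 1.
  The first convergent with p² − 3·q² = 1 gives the fundamental solution (x₁, y₁) = (2, 1).
Step 2: Apply the recurrence (x_{n+1}, y_{n+1}) = (x₁x_n + 3y₁y_n, x₁y_n + y₁x_n) repeatedly.
  From (x_1, y_1) = (2, 1): x_2 = 2·2 + 3·1·1 = 7; y_2 = 2·1 + 1·2 = 4.
  From (x_2, y_2) = (7, 4): x_3 = 2·7 + 3·1·4 = 26; y_3 = 2·4 + 1·7 = 15.
  From (x_3, y_3) = (26, 15): x_4 = 2·26 + 3·1·15 = 97; y_4 = 2·15 + 1·26 = 56.
Step 3: Verify x_4² - 3·y_4² = 9409 - 9408 = 1 (should be 1). ✓

(x_1, y_1) = (2, 1); (x_4, y_4) = (97, 56).


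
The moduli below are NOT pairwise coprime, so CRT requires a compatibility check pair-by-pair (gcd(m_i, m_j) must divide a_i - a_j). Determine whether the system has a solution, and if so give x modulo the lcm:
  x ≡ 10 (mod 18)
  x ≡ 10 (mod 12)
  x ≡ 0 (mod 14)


Moduli 18, 12, 14 are not pairwise coprime, so CRT works modulo lcm(m_i) when all pairwise compatibility conditions hold.
Pairwise compatibility: gcd(m_i, m_j) must divide a_i - a_j for every pair.
Merge one congruence at a time:
  Start: x ≡ 10 (mod 18).
  Combine with x ≡ 10 (mod 12): gcd(18, 12) = 6; 10 - 10 = 0, which IS divisible by 6, so compatible.
    Write x = 10 + 18·t and substitute into x ≡ 10 (mod 12): 18·t ≡ 10 − 10 = 0 (mod 12).
    Divide the congruence (and modulus) by g = 6: 3·t ≡ 0 (mod 2).
    Reduce coefficients mod 2: 1·t ≡ 0 (mod 2).
    So t ≡ 0 (mod 2).
    Then x = 10 + 18·0 = 10, valid modulo lcm(18, 12) = 36: x ≡ 10 (mod 36).
  Combine with x ≡ 0 (mod 14): gcd(36, 14) = 2; 0 - 10 = -10, which IS divisible by 2, so compatible.
    Write x = 10 + 36·t and substitute into x ≡ 0 (mod 14): 36·t ≡ 0 − 10 = -10 (mod 14).
    Divide the congruence (and modulus) by g = 2: 18·t ≡ -5 (mod 7).
    Reduce coefficients mod 7: 4·t ≡ 2 (mod 7).
    The inverse of 4 mod 7 is 2 (since 4·2 = 8 = 1·7 + 1), so t ≡ 2·2 = 4 ≡ 4 (mod 7).
    Then x = 10 + 36·4 = 154, valid modulo lcm(36, 14) = 252: x ≡ 154 (mod 252).
Verify: 154 mod 18 = 10, 154 mod 12 = 10, 154 mod 14 = 0.

x ≡ 154 (mod 252).


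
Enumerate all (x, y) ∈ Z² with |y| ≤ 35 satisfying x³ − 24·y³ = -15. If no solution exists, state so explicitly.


The equation is x³ - 24y³ = -15. For fixed y, x³ = 24·y³ − 15, so a solution requires the RHS to be a perfect cube.
Strategy: iterate y from -35 to 35, compute RHS = 24·y³ − 15, and check whether it is a (positive or negative) perfect cube.
Check small values of y:
  y = 0: RHS = -15 is not a perfect cube.
  y = 1: RHS = 9 is not a perfect cube.
  y = -1: RHS = -39 is not a perfect cube.
  y = 2: RHS = 177 is not a perfect cube.
  y = -2: RHS = -207 is not a perfect cube.
  y = 3: RHS = 633 is not a perfect cube.
  y = -3: RHS = -663 is not a perfect cube.
Continuing the search up to |y| = 35 finds no solutions either.
No (x, y) in the scanned range satisfies the equation.

No integer solutions with |y| ≤ 35.


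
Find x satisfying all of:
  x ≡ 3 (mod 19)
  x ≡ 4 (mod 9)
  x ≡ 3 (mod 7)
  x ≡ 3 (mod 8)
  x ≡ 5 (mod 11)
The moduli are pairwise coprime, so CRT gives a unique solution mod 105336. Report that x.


Product of moduli M = 19 · 9 · 7 · 8 · 11 = 105336.
Merge one congruence at a time:
  Start: x ≡ 3 (mod 19).
  Combine with x ≡ 4 (mod 9); new modulus lcm = 171.
    Write x = 3 + 19·t and substitute into x ≡ 4 (mod 9): 19·t ≡ 4 − 3 = 1 (mod 9).
    Reduce coefficients mod 9: 1·t ≡ 1 (mod 9).
    So t ≡ 1 (mod 9).
    Then x = 3 + 19·1 = 22, valid modulo lcm(19, 9) = 171: x ≡ 22 (mod 171).
  Combine with x ≡ 3 (mod 7); new modulus lcm = 1197.
    Write x = 22 + 171·t and substitute into x ≡ 3 (mod 7): 171·t ≡ 3 − 22 = -19 (mod 7).
    Reduce coefficients mod 7: 3·t ≡ 2 (mod 7).
    The inverse of 3 mod 7 is 5 (since 3·5 = 15 = 2·7 + 1), so t ≡ 5·2 = 10 ≡ 3 (mod 7).
    Then x = 22 + 171·3 = 535, valid modulo lcm(171, 7) = 1197: x ≡ 535 (mod 1197).
  Combine with x ≡ 3 (mod 8); new modulus lcm = 9576.
    Write x = 535 + 1197·t and substitute into x ≡ 3 (mod 8): 1197·t ≡ 3 − 535 = -532 (mod 8).
    Reduce coefficients mod 8: 5·t ≡ 4 (mod 8).
    The inverse of 5 mod 8 is 5 (since 5·5 = 25 = 3·8 + 1), so t ≡ 5·4 = 20 ≡ 4 (mod 8).
    Then x = 535 + 1197·4 = 5323, valid modulo lcm(1197, 8) = 9576: x ≡ 5323 (mod 9576).
  Combine with x ≡ 5 (mod 11); new modulus lcm = 105336.
    Write x = 5323 + 9576·t and substitute into x ≡ 5 (mod 11): 9576·t ≡ 5 − 5323 = -5318 (mod 11).
    Reduce coefficients mod 11: 6·t ≡ 6 (mod 11).
    The inverse of 6 mod 11 is 2 (since 6·2 = 12 = 1·11 + 1), so t ≡ 2·6 = 12 ≡ 1 (mod 11).
    Then x = 5323 + 9576·1 = 14899, valid modulo lcm(9576, 11) = 105336: x ≡ 14899 (mod 105336).
Verify against each original: 14899 mod 19 = 3, 14899 mod 9 = 4, 14899 mod 7 = 3, 14899 mod 8 = 3, 14899 mod 11 = 5.

x ≡ 14899 (mod 105336).


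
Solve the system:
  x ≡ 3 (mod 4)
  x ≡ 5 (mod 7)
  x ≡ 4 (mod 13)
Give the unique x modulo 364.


Moduli 4, 7, 13 are pairwise coprime; by CRT there is a unique solution modulo M = 4 · 7 · 13 = 364.
Solve pairwise, accumulating the modulus:
  Start with x ≡ 3 (mod 4).
  Combine with x ≡ 5 (mod 7): since gcd(4, 7) = 1, we get a unique residue mod 28.
    Write x = 3 + 4·t and substitute into x ≡ 5 (mod 7): 4·t ≡ 5 − 3 = 2 (mod 7).
    The inverse of 4 mod 7 is 2 (since 4·2 = 8 = 1·7 + 1), so t ≡ 2·2 = 4 ≡ 4 (mod 7).
    Then x = 3 + 4·4 = 19, valid modulo lcm(4, 7) = 28: x ≡ 19 (mod 28).
  Combine with x ≡ 4 (mod 13): since gcd(28, 13) = 1, we get a unique residue mod 364.
    Write x = 19 + 28·t and substitute into x ≡ 4 (mod 13): 28·t ≡ 4 − 19 = -15 (mod 13).
    Reduce coefficients mod 13: 2·t ≡ 11 (mod 13).
    The inverse of 2 mod 13 is 7 (since 2·7 = 14 = 1·13 + 1), so t ≡ 7·11 = 77 ≡ 12 (mod 13).
    Then x = 19 + 28·12 = 355, valid modulo lcm(28, 13) = 364: x ≡ 355 (mod 364).
Verify: 355 mod 4 = 3 ✓, 355 mod 7 = 5 ✓, 355 mod 13 = 4 ✓.

x ≡ 355 (mod 364).


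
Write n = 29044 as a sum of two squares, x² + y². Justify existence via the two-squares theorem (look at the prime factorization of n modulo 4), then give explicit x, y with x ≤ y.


Step 1: Factor n = 29044 = 2^2 · 53 · 137.
Step 2: Check the mod-4 condition on each prime factor: 2 = 2 (special); 53 ≡ 1 (mod 4), exponent 1; 137 ≡ 1 (mod 4), exponent 1.
All primes ≡ 3 (mod 4) appear to even exponent (or don't appear), so by the two-squares theorem n IS expressible as a sum of two squares.
Step 3: Build a representation. Group n = k² · m with k = 2 and m = 53 · 137 = 7261 (a product of primes ≡ 1 (mod 4)); a representation of m scales to one of n via (k·x)² + (k·y)² = k²(x² + y²). Each prime p ≡ 1 (mod 4) is itself a sum of two squares; find a² by testing p − a² for a perfect square:
  53: 53 − 1² = 52, 53 − 2² = 49 = 7² ⇒ 53 = 2² + 7².
  137: 137 − 1² = 136, 137 − 2² = 133, 137 − 3² = 128, 137 − 4² = 121 = 11² ⇒ 137 = 4² + 11².
  Combine using the Brahmagupta–Fibonacci identity (a² + b²)(c² + d²) = (ac − bd)² + (ad + bc)² = (ac + bd)² + (ad − bc)²:
  53 · 137 = 7261: from (2² + 7²)(4² + 11²), take (2·4 − 7·11, 2·11 + 7·4) = (8 − 77, 22 + 28) = (-69, 50); dropping signs (only squares matter) gives (69, 50); check 69² + 50² = 4761 + 2500 = 7261 ✓.
  Scale by k = 2: (2·69, 2·50) = (138, 100).
Step 4: Order so x ≤ y and verify: 100² + 138² = 10000 + 19044 = 29044 = n. ✓

n = 29044 = 100² + 138² (one valid representation with x ≤ y).


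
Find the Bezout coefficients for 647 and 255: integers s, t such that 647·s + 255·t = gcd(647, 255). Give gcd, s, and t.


Euclidean algorithm on (647, 255) — divide until remainder is 0:
  647 = 2 · 255 + 137
  255 = 1 · 137 + 118
  137 = 1 · 118 + 19
  118 = 6 · 19 + 4
  19 = 4 · 4 + 3
  4 = 1 · 3 + 1
  3 = 3 · 1 + 0
gcd(647, 255) = 1.
Track Bezout coefficients alongside the remainders: start with r₀ = 647 = a·1 + b·0 (s = 1, t = 0) and r₁ = 255 = a·0 + b·1 (s = 0, t = 1); each new remainder r_{k+1} = r_{k-1} − q_k·r_k inherits s_{k+1} = s_{k-1} − q_k·s_k, t_{k+1} = t_{k-1} − q_k·t_k, so r_k = a·s_k + b·t_k at every step:
  q = 2: r = 137, s = 1 − 2·0 = 1, t = 0 − 2·1 = -2  (check: 647·1 + 255·(-2) = 137)
  q = 1: r = 118, s = 0 − 1·1 = -1, t = 1 − 1·(-2) = 3  (check: 647·(-1) + 255·3 = 118)
  q = 1: r = 19, s = 1 − 1·(-1) = 2, t = -2 − 1·3 = -5  (check: 647·2 + 255·(-5) = 19)
  q = 6: r = 4, s = -1 − 6·2 = -13, t = 3 − 6·(-5) = 33  (check: 647·(-13) + 255·33 = 4)
  q = 4: r = 3, s = 2 − 4·(-13) = 54, t = -5 − 4·33 = -137  (check: 647·54 + 255·(-137) = 3)
  q = 1: r = 1, s = -13 − 1·54 = -67, t = 33 − 1·(-137) = 170  (check: 647·(-67) + 255·170 = 1)
The row with r = 1 (the gcd) gives the Bezout coefficients s = -67, t = 170.
Result: 647 · (-67) + 255 · (170) = 1.

gcd(647, 255) = 1; s = -67, t = 170 (check: 647·(-67) + 255·170 = 1).


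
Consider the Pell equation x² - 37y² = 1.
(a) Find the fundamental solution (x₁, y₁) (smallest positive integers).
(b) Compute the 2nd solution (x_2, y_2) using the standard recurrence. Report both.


Step 1: Find the fundamental solution (x₁, y₁) of x² - 37y² = 1.
  Expand √37 as a continued fraction. a₀ = ⌊√37⌋ = 6; iterate m_{k+1} = d_k·a_k − m_k, d_{k+1} = (37 − m_{k+1}²)/d_k, a_{k+1} = ⌊(a₀ + m_{k+1})/d_{k+1}⌋ (starting m₀ = 0, d₀ = 1), with convergents p_k = a_k·p_{k-1} + p_{k-2}, q_k = a_k·q_{k-1} + q_{k-2} (p₋₁ = 1, q₋₁ = 0):
  k = 0: a₀ = 6; p₀/q₀ = 6/1; p₀² − 37·q₀² = 36 − 37 = -1.
  k = 1: m = 6, d = 1, a = ⌊(6 + 6)/1⌋ = 12; p/q = (12·6 + 1)/(12·1 + 0) = 73/12; p² − 37·q² = 5329 − 5328 = 1.
  The first convergent with p² − 37·q² = 1 gives the fundamental solution (x₁, y₁) = (73, 12).
Step 2: Apply the recurrence (x_{n+1}, y_{n+1}) = (x₁x_n + 37y₁y_n, x₁y_n + y₁x_n) repeatedly.
  From (x_1, y_1) = (73, 12): x_2 = 73·73 + 37·12·12 = 10657; y_2 = 73·12 + 12·73 = 1752.
Step 3: Verify x_2² - 37·y_2² = 113571649 - 113571648 = 1 (should be 1). ✓

(x_1, y_1) = (73, 12); (x_2, y_2) = (10657, 1752).


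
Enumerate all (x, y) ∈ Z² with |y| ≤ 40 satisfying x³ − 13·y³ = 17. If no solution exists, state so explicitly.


The equation is x³ - 13y³ = 17. For fixed y, x³ = 13·y³ + 17, so a solution requires the RHS to be a perfect cube.
Strategy: iterate y from -40 to 40, compute RHS = 13·y³ + 17, and check whether it is a (positive or negative) perfect cube.
Check small values of y:
  y = 0: RHS = 17 is not a perfect cube.
  y = 1: RHS = 30 is not a perfect cube.
  y = -1: RHS = 4 is not a perfect cube.
  y = 2: RHS = 121 is not a perfect cube.
  y = -2: RHS = -87 is not a perfect cube.
  y = 3: RHS = 368 is not a perfect cube.
  y = -3: RHS = -334 is not a perfect cube.
Continuing the search up to |y| = 40 finds no solutions either.
No (x, y) in the scanned range satisfies the equation.

No integer solutions with |y| ≤ 40.


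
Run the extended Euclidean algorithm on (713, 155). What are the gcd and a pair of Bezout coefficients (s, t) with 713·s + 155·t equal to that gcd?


Euclidean algorithm on (713, 155) — divide until remainder is 0:
  713 = 4 · 155 + 93
  155 = 1 · 93 + 62
  93 = 1 · 62 + 31
  62 = 2 · 31 + 0
gcd(713, 155) = 31.
Track Bezout coefficients alongside the remainders: start with r₀ = 713 = a·1 + b·0 (s = 1, t = 0) and r₁ = 155 = a·0 + b·1 (s = 0, t = 1); each new remainder r_{k+1} = r_{k-1} − q_k·r_k inherits s_{k+1} = s_{k-1} − q_k·s_k, t_{k+1} = t_{k-1} − q_k·t_k, so r_k = a·s_k + b·t_k at every step:
  q = 4: r = 93, s = 1 − 4·0 = 1, t = 0 − 4·1 = -4  (check: 713·1 + 155·(-4) = 93)
  q = 1: r = 62, s = 0 − 1·1 = -1, t = 1 − 1·(-4) = 5  (check: 713·(-1) + 155·5 = 62)
  q = 1: r = 31, s = 1 − 1·(-1) = 2, t = -4 − 1·5 = -9  (check: 713·2 + 155·(-9) = 31)
The row with r = 31 (the gcd) gives the Bezout coefficients s = 2, t = -9.
Result: 713 · (2) + 155 · (-9) = 31.

gcd(713, 155) = 31; s = 2, t = -9 (check: 713·2 + 155·(-9) = 31).


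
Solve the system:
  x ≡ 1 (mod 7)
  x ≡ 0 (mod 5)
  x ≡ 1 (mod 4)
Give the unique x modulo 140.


Moduli 7, 5, 4 are pairwise coprime; by CRT there is a unique solution modulo M = 7 · 5 · 4 = 140.
Solve pairwise, accumulating the modulus:
  Start with x ≡ 1 (mod 7).
  Combine with x ≡ 0 (mod 5): since gcd(7, 5) = 1, we get a unique residue mod 35.
    Write x = 1 + 7·t and substitute into x ≡ 0 (mod 5): 7·t ≡ 0 − 1 = -1 (mod 5).
    Reduce coefficients mod 5: 2·t ≡ 4 (mod 5).
    The inverse of 2 mod 5 is 3 (since 2·3 = 6 = 1·5 + 1), so t ≡ 3·4 = 12 ≡ 2 (mod 5).
    Then x = 1 + 7·2 = 15, valid modulo lcm(7, 5) = 35: x ≡ 15 (mod 35).
  Combine with x ≡ 1 (mod 4): since gcd(35, 4) = 1, we get a unique residue mod 140.
    Write x = 15 + 35·t and substitute into x ≡ 1 (mod 4): 35·t ≡ 1 − 15 = -14 (mod 4).
    Reduce coefficients mod 4: 3·t ≡ 2 (mod 4).
    The inverse of 3 mod 4 is 3 (since 3·3 = 9 = 2·4 + 1), so t ≡ 3·2 = 6 ≡ 2 (mod 4).
    Then x = 15 + 35·2 = 85, valid modulo lcm(35, 4) = 140: x ≡ 85 (mod 140).
Verify: 85 mod 7 = 1 ✓, 85 mod 5 = 0 ✓, 85 mod 4 = 1 ✓.

x ≡ 85 (mod 140).


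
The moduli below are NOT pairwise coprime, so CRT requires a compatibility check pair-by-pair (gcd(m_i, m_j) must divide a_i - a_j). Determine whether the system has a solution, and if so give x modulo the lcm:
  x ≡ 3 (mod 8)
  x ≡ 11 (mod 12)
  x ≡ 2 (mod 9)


Moduli 8, 12, 9 are not pairwise coprime, so CRT works modulo lcm(m_i) when all pairwise compatibility conditions hold.
Pairwise compatibility: gcd(m_i, m_j) must divide a_i - a_j for every pair.
Merge one congruence at a time:
  Start: x ≡ 3 (mod 8).
  Combine with x ≡ 11 (mod 12): gcd(8, 12) = 4; 11 - 3 = 8, which IS divisible by 4, so compatible.
    Write x = 3 + 8·t and substitute into x ≡ 11 (mod 12): 8·t ≡ 11 − 3 = 8 (mod 12).
    Divide the congruence (and modulus) by g = 4: 2·t ≡ 2 (mod 3).
    The inverse of 2 mod 3 is 2 (since 2·2 = 4 = 1·3 + 1), so t ≡ 2·2 = 4 ≡ 1 (mod 3).
    Then x = 3 + 8·1 = 11, valid modulo lcm(8, 12) = 24: x ≡ 11 (mod 24).
  Combine with x ≡ 2 (mod 9): gcd(24, 9) = 3; 2 - 11 = -9, which IS divisible by 3, so compatible.
    Write x = 11 + 24·t and substitute into x ≡ 2 (mod 9): 24·t ≡ 2 − 11 = -9 (mod 9).
    Divide the congruence (and modulus) by g = 3: 8·t ≡ -3 (mod 3).
    Reduce coefficients mod 3: 2·t ≡ 0 (mod 3).
    The inverse of 2 mod 3 is 2 (since 2·2 = 4 = 1·3 + 1), so t ≡ 2·0 = 0 ≡ 0 (mod 3).
    Then x = 11 + 24·0 = 11, valid modulo lcm(24, 9) = 72: x ≡ 11 (mod 72).
Verify: 11 mod 8 = 3, 11 mod 12 = 11, 11 mod 9 = 2.

x ≡ 11 (mod 72).


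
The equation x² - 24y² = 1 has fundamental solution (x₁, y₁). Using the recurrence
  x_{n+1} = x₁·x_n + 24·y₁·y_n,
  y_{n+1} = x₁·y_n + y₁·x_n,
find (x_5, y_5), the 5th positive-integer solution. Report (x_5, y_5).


Step 1: Find the fundamental solution (x₁, y₁) of x² - 24y² = 1.
  Expand √24 as a continued fraction. a₀ = ⌊√24⌋ = 4; iterate m_{k+1} = d_k·a_k − m_k, d_{k+1} = (24 − m_{k+1}²)/d_k, a_{k+1} = ⌊(a₀ + m_{k+1})/d_{k+1}⌋ (starting m₀ = 0, d₀ = 1), with convergents p_k = a_k·p_{k-1} + p_{k-2}, q_k = a_k·q_{k-1} + q_{k-2} (p₋₁ = 1, q₋₁ = 0):
  k = 0: a₀ = 4; p₀/q₀ = 4/1; p₀² − 24·q₀² = 16 − 24 = -8.
  k = 1: m = 4, d = 8, a = ⌊(4 + 4)/8⌋ = 1; p/q = (1·4 + 1)/(1·1 + 0) = 5/1; p² − 24·q² = 25 − 24 = 1.
  The first convergent with p² − 24·q² = 1 gives the fundamental solution (x₁, y₁) = (5, 1).
Step 2: Apply the recurrence (x_{n+1}, y_{n+1}) = (x₁x_n + 24y₁y_n, x₁y_n + y₁x_n) repeatedly.
  From (x_1, y_1) = (5, 1): x_2 = 5·5 + 24·1·1 = 49; y_2 = 5·1 + 1·5 = 10.
  From (x_2, y_2) = (49, 10): x_3 = 5·49 + 24·1·10 = 485; y_3 = 5·10 + 1·49 = 99.
  From (x_3, y_3) = (485, 99): x_4 = 5·485 + 24·1·99 = 4801; y_4 = 5·99 + 1·485 = 980.
  From (x_4, y_4) = (4801, 980): x_5 = 5·4801 + 24·1·980 = 47525; y_5 = 5·980 + 1·4801 = 9701.
Step 3: Verify x_5² - 24·y_5² = 2258625625 - 2258625624 = 1 (should be 1). ✓

(x_1, y_1) = (5, 1); (x_5, y_5) = (47525, 9701).


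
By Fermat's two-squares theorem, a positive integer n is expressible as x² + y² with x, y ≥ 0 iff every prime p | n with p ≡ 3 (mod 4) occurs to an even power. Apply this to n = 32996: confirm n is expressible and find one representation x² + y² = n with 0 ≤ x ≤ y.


Step 1: Factor n = 32996 = 2^2 · 73 · 113.
Step 2: Check the mod-4 condition on each prime factor: 2 = 2 (special); 73 ≡ 1 (mod 4), exponent 1; 113 ≡ 1 (mod 4), exponent 1.
All primes ≡ 3 (mod 4) appear to even exponent (or don't appear), so by the two-squares theorem n IS expressible as a sum of two squares.
Step 3: Build a representation. Group n = k² · m with k = 2 and m = 73 · 113 = 8249 (a product of primes ≡ 1 (mod 4)); a representation of m scales to one of n via (k·x)² + (k·y)² = k²(x² + y²). Each prime p ≡ 1 (mod 4) is itself a sum of two squares; find a² by testing p − a² for a perfect square:
  73: 73 − 1² = 72, 73 − 2² = 69, 73 − 3² = 64 = 8² ⇒ 73 = 3² + 8².
  113: 113 − 1² = 112, 113 − 2² = 109, 113 − 3² = 104, 113 − 4² = 97, 113 − 5² = 88, 113 − 6² = 77, 113 − 7² = 64 = 8² ⇒ 113 = 7² + 8².
  Combine using the Brahmagupta–Fibonacci identity (a² + b²)(c² + d²) = (ac − bd)² + (ad + bc)² = (ac + bd)² + (ad − bc)²:
  73 · 113 = 8249: from (3² + 8²)(7² + 8²), take (3·7 − 8·8, 3·8 + 8·7) = (21 − 64, 24 + 56) = (-43, 80); dropping signs (only squares matter) gives (43, 80); check 43² + 80² = 1849 + 6400 = 8249 ✓.
  Scale by k = 2: (2·43, 2·80) = (86, 160).
Step 4: Order so x ≤ y and verify: 86² + 160² = 7396 + 25600 = 32996 = n. ✓

n = 32996 = 86² + 160² (one valid representation with x ≤ y).


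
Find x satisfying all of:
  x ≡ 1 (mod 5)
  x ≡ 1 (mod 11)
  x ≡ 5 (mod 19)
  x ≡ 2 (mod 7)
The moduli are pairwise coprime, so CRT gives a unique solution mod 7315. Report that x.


Product of moduli M = 5 · 11 · 19 · 7 = 7315.
Merge one congruence at a time:
  Start: x ≡ 1 (mod 5).
  Combine with x ≡ 1 (mod 11); new modulus lcm = 55.
    Write x = 1 + 5·t and substitute into x ≡ 1 (mod 11): 5·t ≡ 1 − 1 = 0 (mod 11).
    The inverse of 5 mod 11 is 9 (since 5·9 = 45 = 4·11 + 1), so t ≡ 9·0 = 0 ≡ 0 (mod 11).
    Then x = 1 + 5·0 = 1, valid modulo lcm(5, 11) = 55: x ≡ 1 (mod 55).
  Combine with x ≡ 5 (mod 19); new modulus lcm = 1045.
    Write x = 1 + 55·t and substitute into x ≡ 5 (mod 19): 55·t ≡ 5 − 1 = 4 (mod 19).
    Reduce coefficients mod 19: 17·t ≡ 4 (mod 19).
    The inverse of 17 mod 19 is 9 (since 17·9 = 153 = 8·19 + 1), so t ≡ 9·4 = 36 ≡ 17 (mod 19).
    Then x = 1 + 55·17 = 936, valid modulo lcm(55, 19) = 1045: x ≡ 936 (mod 1045).
  Combine with x ≡ 2 (mod 7); new modulus lcm = 7315.
    Write x = 936 + 1045·t and substitute into x ≡ 2 (mod 7): 1045·t ≡ 2 − 936 = -934 (mod 7).
    Reduce coefficients mod 7: 2·t ≡ 4 (mod 7).
    The inverse of 2 mod 7 is 4 (since 2·4 = 8 = 1·7 + 1), so t ≡ 4·4 = 16 ≡ 2 (mod 7).
    Then x = 936 + 1045·2 = 3026, valid modulo lcm(1045, 7) = 7315: x ≡ 3026 (mod 7315).
Verify against each original: 3026 mod 5 = 1, 3026 mod 11 = 1, 3026 mod 19 = 5, 3026 mod 7 = 2.

x ≡ 3026 (mod 7315).


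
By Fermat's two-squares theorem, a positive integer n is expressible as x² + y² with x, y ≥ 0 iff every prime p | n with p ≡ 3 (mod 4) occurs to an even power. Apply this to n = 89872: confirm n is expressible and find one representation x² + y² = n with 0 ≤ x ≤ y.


Step 1: Factor n = 89872 = 2^4 · 41 · 137.
Step 2: Check the mod-4 condition on each prime factor: 2 = 2 (special); 41 ≡ 1 (mod 4), exponent 1; 137 ≡ 1 (mod 4), exponent 1.
All primes ≡ 3 (mod 4) appear to even exponent (or don't appear), so by the two-squares theorem n IS expressible as a sum of two squares.
Step 3: Build a representation. Group n = k² · m with k = 4 and m = 41 · 137 = 5617 (a product of primes ≡ 1 (mod 4)); a representation of m scales to one of n via (k·x)² + (k·y)² = k²(x² + y²). Each prime p ≡ 1 (mod 4) is itself a sum of two squares; find a² by testing p − a² for a perfect square:
  41: 41 − 1² = 40, 41 − 2² = 37, 41 − 3² = 32, 41 − 4² = 25 = 5² ⇒ 41 = 4² + 5².
  137: 137 − 1² = 136, 137 − 2² = 133, 137 − 3² = 128, 137 − 4² = 121 = 11² ⇒ 137 = 4² + 11².
  Combine using the Brahmagupta–Fibonacci identity (a² + b²)(c² + d²) = (ac − bd)² + (ad + bc)² = (ac + bd)² + (ad − bc)²:
  41 · 137 = 5617: from (4² + 5²)(4² + 11²), take (4·4 − 5·11, 4·11 + 5·4) = (16 − 55, 44 + 20) = (-39, 64); dropping signs (only squares matter) gives (39, 64); check 39² + 64² = 1521 + 4096 = 5617 ✓.
  Scale by k = 4: (4·39, 4·64) = (156, 256).
Step 4: Order so x ≤ y and verify: 156² + 256² = 24336 + 65536 = 89872 = n. ✓

n = 89872 = 156² + 256² (one valid representation with x ≤ y).


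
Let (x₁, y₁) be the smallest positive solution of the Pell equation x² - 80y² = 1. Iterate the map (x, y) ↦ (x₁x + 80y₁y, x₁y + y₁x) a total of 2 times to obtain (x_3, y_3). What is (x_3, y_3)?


Step 1: Find the fundamental solution (x₁, y₁) of x² - 80y² = 1.
  Expand √80 as a continued fraction. a₀ = ⌊√80⌋ = 8; iterate m_{k+1} = d_k·a_k − m_k, d_{k+1} = (80 − m_{k+1}²)/d_k, a_{k+1} = ⌊(a₀ + m_{k+1})/d_{k+1}⌋ (starting m₀ = 0, d₀ = 1), with convergents p_k = a_k·p_{k-1} + p_{k-2}, q_k = a_k·q_{k-1} + q_{k-2} (p₋₁ = 1, q₋₁ = 0):
  k = 0: a₀ = 8; p₀/q₀ = 8/1; p₀² − 80·q₀² = 64 − 80 = -16.
  k = 1: m = 8, d = 16, a = ⌊(8 + 8)/16⌋ = 1; p/q = (1·8 + 1)/(1·1 + 0) = 9/1; p² − 80·q² = 81 − 80 = 1.
  The first convergent with p² − 80·q² = 1 gives the fundamental solution (x₁, y₁) = (9, 1).
Step 2: Apply the recurrence (x_{n+1}, y_{n+1}) = (x₁x_n + 80y₁y_n, x₁y_n + y₁x_n) repeatedly.
  From (x_1, y_1) = (9, 1): x_2 = 9·9 + 80·1·1 = 161; y_2 = 9·1 + 1·9 = 18.
  From (x_2, y_2) = (161, 18): x_3 = 9·161 + 80·1·18 = 2889; y_3 = 9·18 + 1·161 = 323.
Step 3: Verify x_3² - 80·y_3² = 8346321 - 8346320 = 1 (should be 1). ✓

(x_1, y_1) = (9, 1); (x_3, y_3) = (2889, 323).


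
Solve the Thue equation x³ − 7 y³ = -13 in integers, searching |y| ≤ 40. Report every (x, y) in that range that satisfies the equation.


The equation is x³ - 7y³ = -13. For fixed y, x³ = 7·y³ − 13, so a solution requires the RHS to be a perfect cube.
Strategy: iterate y from -40 to 40, compute RHS = 7·y³ − 13, and check whether it is a (positive or negative) perfect cube.
Check small values of y:
  y = 0: RHS = -13 is not a perfect cube.
  y = 1: RHS = -6 is not a perfect cube.
  y = -1: RHS = -20 is not a perfect cube.
  y = 2: RHS = 43 is not a perfect cube.
  y = -2: RHS = -69 is not a perfect cube.
  y = 3: RHS = 176 is not a perfect cube.
  y = -3: RHS = -202 is not a perfect cube.
Continuing the search up to |y| = 40 finds no solutions either.
No (x, y) in the scanned range satisfies the equation.

No integer solutions with |y| ≤ 40.


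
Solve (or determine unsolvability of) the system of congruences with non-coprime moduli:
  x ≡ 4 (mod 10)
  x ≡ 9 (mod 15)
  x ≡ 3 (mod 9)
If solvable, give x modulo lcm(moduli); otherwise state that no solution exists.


Moduli 10, 15, 9 are not pairwise coprime, so CRT works modulo lcm(m_i) when all pairwise compatibility conditions hold.
Pairwise compatibility: gcd(m_i, m_j) must divide a_i - a_j for every pair.
Merge one congruence at a time:
  Start: x ≡ 4 (mod 10).
  Combine with x ≡ 9 (mod 15): gcd(10, 15) = 5; 9 - 4 = 5, which IS divisible by 5, so compatible.
    Write x = 4 + 10·t and substitute into x ≡ 9 (mod 15): 10·t ≡ 9 − 4 = 5 (mod 15).
    Divide the congruence (and modulus) by g = 5: 2·t ≡ 1 (mod 3).
    The inverse of 2 mod 3 is 2 (since 2·2 = 4 = 1·3 + 1), so t ≡ 2·1 = 2 ≡ 2 (mod 3).
    Then x = 4 + 10·2 = 24, valid modulo lcm(10, 15) = 30: x ≡ 24 (mod 30).
  Combine with x ≡ 3 (mod 9): gcd(30, 9) = 3; 3 - 24 = -21, which IS divisible by 3, so compatible.
    Write x = 24 + 30·t and substitute into x ≡ 3 (mod 9): 30·t ≡ 3 − 24 = -21 (mod 9).
    Divide the congruence (and modulus) by g = 3: 10·t ≡ -7 (mod 3).
    Reduce coefficients mod 3: 1·t ≡ 2 (mod 3).
    So t ≡ 2 (mod 3).
    Then x = 24 + 30·2 = 84, valid modulo lcm(30, 9) = 90: x ≡ 84 (mod 90).
Verify: 84 mod 10 = 4, 84 mod 15 = 9, 84 mod 9 = 3.

x ≡ 84 (mod 90).
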